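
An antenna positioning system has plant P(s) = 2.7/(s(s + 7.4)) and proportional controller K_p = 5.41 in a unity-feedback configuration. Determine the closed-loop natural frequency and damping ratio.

1 + K_p·P(s) = 0 gives s² + 7.4s + 14.61 = 0.
Matching s² + 2ζω_n s + ω_n²: ω_n = √14.61 = 3.822 rad/s and 2ζω_n = 7.4, so ζ = 7.4/(2·3.822) = 0.968.

ω_n = 3.82 rad/s, ζ = 0.968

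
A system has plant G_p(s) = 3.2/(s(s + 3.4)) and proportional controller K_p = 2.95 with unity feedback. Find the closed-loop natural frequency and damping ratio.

ω_n = 3.07 rad/s, ζ = 0.553

1 + K_p·G_p(s) = 0 gives s² + 3.4s + 9.44 = 0.
So ω_n² = 9.44 ⇒ ω_n = 3.072 rad/s, and ζ = 3.4/(2ω_n) = 0.553.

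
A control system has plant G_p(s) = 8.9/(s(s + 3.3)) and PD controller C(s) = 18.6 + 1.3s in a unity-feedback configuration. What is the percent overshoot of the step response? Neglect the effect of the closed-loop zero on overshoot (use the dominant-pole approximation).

10.8%

Forward path: (18.6 + 1.3s)·8.9/(s(s+3.3)). The closed-loop characteristic equation is s² + (3.3 + 8.9·1.3)s + 8.9·18.6 = 0.
That is s² + 14.87s + 165.5 = 0, so ω_n = 12.87 rad/s and ζ = 14.87/(2·12.87) = 0.5779.
%OS = 100·exp(−πζ/√(1−ζ²)) = 10.8%.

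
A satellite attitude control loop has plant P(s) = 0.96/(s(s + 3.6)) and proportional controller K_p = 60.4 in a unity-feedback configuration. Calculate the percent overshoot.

The closed-loop denominator s² + 3.6s + 57.98 gives ω_n = √57.98 = 7.615 and ζ = 3.6/(2ω_n) = 0.2364.
%OS = 100·exp(−πζ/√(1−ζ²)) = 100·exp(−π·0.2364/√0.9441) = 46.6%.

46.6%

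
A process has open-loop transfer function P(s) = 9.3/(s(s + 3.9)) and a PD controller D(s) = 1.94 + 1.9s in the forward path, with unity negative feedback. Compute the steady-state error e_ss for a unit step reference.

The open loop D(s)P(s) has a pole at the origin (type 1), so the static position error constant is infinite and e_ss = 1/(1+∞) = 0.

0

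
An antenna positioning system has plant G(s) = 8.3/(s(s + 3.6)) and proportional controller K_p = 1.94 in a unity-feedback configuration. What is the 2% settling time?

Closed-loop characteristic equation: s² + 3.6s + 16.1 = 0, so ω_n = 4.013 rad/s and ζ = 3.6/(2·4.013) = 0.4486.
2% settling time T_s ≈ 4/(ζω_n) = 4/1.8 = 2.22 s.

T_s ≈ 2.22 s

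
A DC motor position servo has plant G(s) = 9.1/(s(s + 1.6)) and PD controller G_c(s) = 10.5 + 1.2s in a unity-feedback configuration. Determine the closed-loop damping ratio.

ζ = 0.64

Forward path: (10.5 + 1.2s)·9.1/(s(s+1.6)). The closed-loop characteristic equation is s² + (1.6 + 9.1·1.2)s + 9.1·10.5 = 0.
That is s² + 12.52s + 95.55 = 0, so ω_n = 9.775 rad/s and ζ = 12.52/(2·9.775) = 0.6404.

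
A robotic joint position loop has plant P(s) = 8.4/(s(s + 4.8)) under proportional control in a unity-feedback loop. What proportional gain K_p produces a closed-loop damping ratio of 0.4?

K_p = 4.29

Closed-loop characteristic equation: s² + 4.8s + K_p·8.4 = 0.
So ω_n = √(8.4K_p) and 2ζω_n = 4.8, giving ζ = 4.8/(2√(8.4K_p)).
Setting ζ = 0.4: √(8.4K_p) = 4.8/(2·0.4) = 6, so K_p = 36/8.4 = 4.29.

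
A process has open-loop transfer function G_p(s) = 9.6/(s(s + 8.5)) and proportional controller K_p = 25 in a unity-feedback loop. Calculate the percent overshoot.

40.8%

From 1 + K_pG_p(s) = 0: s² + 8.5s + 240 = 0 ⇒ ω_n = 15.49, ζ = 0.2743.
%OS = 100·exp(−πζ/√(1−ζ²)) = 100·exp(−π·0.2743/√0.9247) = 40.8%.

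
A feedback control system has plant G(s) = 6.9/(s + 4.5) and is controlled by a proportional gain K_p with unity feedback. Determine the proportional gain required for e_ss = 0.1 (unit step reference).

For a type-0 loop with proportional control, e_ss = 1/(1 + K_p·G(0)).
G(0) = 1.533. Require 1/(1 + K_p·1.533) = 0.1, so 1 + 1.533·K_p = 10.
K_p = (10 − 1)/1.533 = 5.87.

K_p = 5.87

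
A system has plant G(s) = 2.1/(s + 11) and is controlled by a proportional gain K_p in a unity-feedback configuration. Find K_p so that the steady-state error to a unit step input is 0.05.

K_p = 99.5

Steady-state error for a unit step on this type-0 loop is 1/(1 + K_p·G(0)).
G(0) = 0.1909. Require 1/(1 + K_p·0.1909) = 0.05, so 1 + 0.1909·K_p = 20.
K_p = (20 − 1)/0.1909 = 99.5.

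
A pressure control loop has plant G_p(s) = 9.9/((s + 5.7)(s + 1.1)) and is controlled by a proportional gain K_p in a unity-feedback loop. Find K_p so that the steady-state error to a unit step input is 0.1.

The loop is type 0, so e_ss(step) = 1/(1 + K_pos) with K_pos = K_p·G_p(0).
G_p(0) = 1.579. Require 1/(1 + K_p·1.579) = 0.1, so 1 + 1.579·K_p = 10.
K_p = (10 − 1)/1.579 = 5.7.

K_p = 5.7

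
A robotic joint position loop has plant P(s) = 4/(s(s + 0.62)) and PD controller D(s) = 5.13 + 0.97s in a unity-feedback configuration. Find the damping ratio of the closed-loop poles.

ζ = 0.497

Forward path: (5.13 + 0.97s)·4/(s(s+0.62)). The closed-loop characteristic equation is s² + (0.62 + 4·0.97)s + 4·5.13 = 0.
That is s² + 4.5s + 20.52 = 0, so ω_n = 4.53 rad/s and ζ = 4.5/(2·4.53) = 0.4967.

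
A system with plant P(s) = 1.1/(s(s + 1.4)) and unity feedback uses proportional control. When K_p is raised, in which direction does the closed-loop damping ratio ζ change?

ζ = 1.4/(2√(1.1K_p)); increasing K_p raises the denominator, so ζ falls.

decrease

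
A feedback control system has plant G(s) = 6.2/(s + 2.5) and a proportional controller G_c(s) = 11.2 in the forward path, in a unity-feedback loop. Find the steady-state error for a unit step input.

0.0348

The loop is type 0. Static position error constant K_pos = G_c(0)·G(0) = 11.2·2.48 = 27.78.
Steady-state error to a unit step: e_ss = 1/(1+K_pos) = 1/28.78 = 0.0348.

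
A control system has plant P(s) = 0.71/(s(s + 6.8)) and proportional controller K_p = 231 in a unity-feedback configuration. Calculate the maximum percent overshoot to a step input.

From 1 + K_pP(s) = 0: s² + 6.8s + 164 = 0 ⇒ ω_n = 12.81, ζ = 0.2655.
%OS = 100·exp(−πζ/√(1−ζ²)) = 100·exp(−π·0.2655/√0.9295) = 42.1%.

42.1%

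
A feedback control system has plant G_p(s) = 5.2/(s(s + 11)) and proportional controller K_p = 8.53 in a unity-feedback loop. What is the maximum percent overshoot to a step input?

1%

From 1 + K_pG_p(s) = 0: s² + 11s + 44.36 = 0 ⇒ ω_n = 6.66, ζ = 0.8258.
%OS = 100·exp(−πζ/√(1−ζ²)) = 100·exp(−π·0.8258/√0.318) = 1%.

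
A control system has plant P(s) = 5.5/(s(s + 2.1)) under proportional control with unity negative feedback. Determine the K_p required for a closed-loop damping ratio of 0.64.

K_p = 0.489

Closed-loop characteristic equation: s² + 2.1s + K_p·5.5 = 0.
So ω_n = √(5.5K_p) and 2ζω_n = 2.1, giving ζ = 2.1/(2√(5.5K_p)).
Setting ζ = 0.64: √(5.5K_p) = 2.1/(2·0.64) = 1.641, so K_p = 2.692/5.5 = 0.489.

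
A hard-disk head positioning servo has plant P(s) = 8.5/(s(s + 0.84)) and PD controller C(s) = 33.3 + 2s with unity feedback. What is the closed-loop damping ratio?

Forward path: (33.3 + 2s)·8.5/(s(s+0.84)). The closed-loop characteristic equation is s² + (0.84 + 8.5·2)s + 8.5·33.3 = 0.
That is s² + 17.84s + 283 = 0, so ω_n = 16.82 rad/s and ζ = 17.84/(2·16.82) = 0.5302.

ζ = 0.53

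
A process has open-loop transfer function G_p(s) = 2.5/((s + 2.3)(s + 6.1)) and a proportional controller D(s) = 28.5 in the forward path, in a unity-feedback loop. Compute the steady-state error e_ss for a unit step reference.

The loop is type 0. Static position error constant K_pos = D(0)·G_p(0) = 28.5·0.1782 = 5.078.
Steady-state error to a unit step: e_ss = 1/(1+K_pos) = 1/6.078 = 0.165.

0.165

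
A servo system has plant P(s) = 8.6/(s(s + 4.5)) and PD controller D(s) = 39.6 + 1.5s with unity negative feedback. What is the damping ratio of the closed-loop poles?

Forward path: (39.6 + 1.5s)·8.6/(s(s+4.5)). The closed-loop characteristic equation is s² + (4.5 + 8.6·1.5)s + 8.6·39.6 = 0.
That is s² + 17.4s + 340.6 = 0, so ω_n = 18.45 rad/s and ζ = 17.4/(2·18.45) = 0.4714.

ζ = 0.471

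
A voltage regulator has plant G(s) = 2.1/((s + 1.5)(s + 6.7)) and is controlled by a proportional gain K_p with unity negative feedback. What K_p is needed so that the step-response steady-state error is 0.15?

K_p = 27.1

The loop is type 0, so e_ss(step) = 1/(1 + K_pos) with K_pos = K_p·G(0).
G(0) = 0.209. Require 1/(1 + K_p·0.209) = 0.15, so 1 + 0.209·K_p = 6.667.
K_p = (6.667 − 1)/0.209 = 27.1.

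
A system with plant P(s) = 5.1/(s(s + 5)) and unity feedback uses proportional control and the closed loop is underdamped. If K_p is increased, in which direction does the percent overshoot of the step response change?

ζ = 5/(2√(5.1K_p)) decreases as K_p grows; lower damping means more overshoot.

increase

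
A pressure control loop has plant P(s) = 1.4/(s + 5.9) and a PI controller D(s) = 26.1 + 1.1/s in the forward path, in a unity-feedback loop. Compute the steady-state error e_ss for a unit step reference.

The open loop D(s)P(s) has a pole at the origin (type 1), so the static position error constant is infinite and e_ss = 1/(1+∞) = 0.

0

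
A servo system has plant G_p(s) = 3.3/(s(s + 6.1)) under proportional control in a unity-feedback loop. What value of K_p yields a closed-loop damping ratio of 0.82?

Closed-loop characteristic equation: s² + 6.1s + K_p·3.3 = 0.
So ω_n = √(3.3K_p) and 2ζω_n = 6.1, giving ζ = 6.1/(2√(3.3K_p)).
Setting ζ = 0.82: √(3.3K_p) = 6.1/(2·0.82) = 3.72, so K_p = 13.83/3.3 = 4.19.

K_p = 4.19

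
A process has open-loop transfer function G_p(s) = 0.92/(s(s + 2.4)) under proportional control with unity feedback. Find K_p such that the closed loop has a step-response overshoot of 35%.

From %OS = 100·exp(−πζ/√(1−ζ²)) = 35%, ζ = −ln(0.35)/√(π²+ln²(0.35)) = 0.3169.
Characteristic equation s² + 2.4s + 0.92K_p = 0 gives ζ = 2.4/(2√(0.92K_p)).
Setting ζ = 0.3169: √(0.92K_p) = 2.4/(2·0.3169) = 3.786, so K_p = 14.34/0.92 = 15.6.

K_p = 15.6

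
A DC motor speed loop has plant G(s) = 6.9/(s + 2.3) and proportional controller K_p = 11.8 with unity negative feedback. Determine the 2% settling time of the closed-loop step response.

T_s ≈ 0.0478 s

Closed-loop transfer function: T(s) = K_p·G(s)/(1 + K_p·G(s)) = 81.42/(s + 2.3 + 81.42) = 81.42/(s + 83.72).
Time constant τ = 1/83.72 = 0.01194 s, so the 2% settling time is about 4τ = 0.0478 s.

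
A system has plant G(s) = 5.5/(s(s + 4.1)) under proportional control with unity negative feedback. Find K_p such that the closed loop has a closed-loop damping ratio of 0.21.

K_p = 17.3

Closed-loop characteristic equation: s² + 4.1s + K_p·5.5 = 0.
So ω_n = √(5.5K_p) and 2ζω_n = 4.1, giving ζ = 4.1/(2√(5.5K_p)).
Setting ζ = 0.21: √(5.5K_p) = 4.1/(2·0.21) = 9.762, so K_p = 95.29/5.5 = 17.3.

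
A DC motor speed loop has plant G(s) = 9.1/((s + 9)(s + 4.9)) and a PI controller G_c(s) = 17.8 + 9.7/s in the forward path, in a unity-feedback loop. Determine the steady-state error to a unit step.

0

The open loop G_c(s)G(s) has a pole at the origin (type 1), so the static position error constant is infinite and e_ss = 1/(1+∞) = 0.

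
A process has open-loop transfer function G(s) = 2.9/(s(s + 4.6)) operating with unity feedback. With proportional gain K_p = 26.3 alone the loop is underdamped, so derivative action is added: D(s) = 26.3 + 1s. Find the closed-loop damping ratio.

ζ = 0.429

Forward path: (26.3 + 1s)·2.9/(s(s+4.6)). The closed-loop characteristic equation is s² + (4.6 + 2.9·1)s + 2.9·26.3 = 0.
That is s² + 7.5s + 76.27 = 0, so ω_n = 8.733 rad/s and ζ = 7.5/(2·8.733) = 0.4294.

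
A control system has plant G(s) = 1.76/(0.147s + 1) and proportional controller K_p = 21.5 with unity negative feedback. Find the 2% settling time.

Closed loop: T(s) = K_p·G/(1+K_p·G) = 37.84/(0.147s + 1 + 37.84), with pole at s = −(1 + 37.84)/0.147 = −264.2.
τ = 1/264.2 = 0.003785 s, so 2% settling time ≈ 4τ = 0.0151 s.

T_s ≈ 0.0151 s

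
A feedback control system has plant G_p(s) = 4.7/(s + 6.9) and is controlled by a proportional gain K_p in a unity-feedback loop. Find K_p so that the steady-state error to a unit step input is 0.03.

K_p = 47.5

For a type-0 loop with proportional control, e_ss = 1/(1 + K_p·G_p(0)).
G_p(0) = 0.6812. Require 1/(1 + K_p·0.6812) = 0.03, so 1 + 0.6812·K_p = 33.33.
K_p = (33.33 − 1)/0.6812 = 47.5.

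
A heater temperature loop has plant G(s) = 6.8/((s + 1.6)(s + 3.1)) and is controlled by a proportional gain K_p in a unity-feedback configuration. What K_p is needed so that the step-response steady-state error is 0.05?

K_p = 13.9

The loop is type 0, so e_ss(step) = 1/(1 + K_pos) with K_pos = K_p·G(0).
G(0) = 1.371. Require 1/(1 + K_p·1.371) = 0.05, so 1 + 1.371·K_p = 20.
K_p = (20 − 1)/1.371 = 13.9.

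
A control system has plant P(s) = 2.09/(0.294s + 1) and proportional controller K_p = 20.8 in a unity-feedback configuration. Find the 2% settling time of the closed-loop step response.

Closed loop: T(s) = K_p·P/(1+K_p·P) = 43.47/(0.294s + 1 + 43.47), with pole at s = −(1 + 43.47)/0.294 = −151.3.
τ = 1/151.3 = 0.006611 s, so 2% settling time ≈ 4τ = 0.0264 s.

T_s ≈ 0.0264 s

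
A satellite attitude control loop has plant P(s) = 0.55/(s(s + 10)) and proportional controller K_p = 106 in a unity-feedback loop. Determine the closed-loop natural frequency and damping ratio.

1 + K_p·P(s) = 0 gives s² + 10s + 58.3 = 0.
Matching s² + 2ζω_n s + ω_n²: ω_n = √58.3 = 7.635 rad/s and 2ζω_n = 10, so ζ = 10/(2·7.635) = 0.655.

ω_n = 7.64 rad/s, ζ = 0.655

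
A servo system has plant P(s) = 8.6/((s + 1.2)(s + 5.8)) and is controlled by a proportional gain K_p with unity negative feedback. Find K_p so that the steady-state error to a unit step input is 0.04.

K_p = 19.4

The loop is type 0, so e_ss(step) = 1/(1 + K_pos) with K_pos = K_p·P(0).
P(0) = 1.236. Require 1/(1 + K_p·1.236) = 0.04, so 1 + 1.236·K_p = 25.
K_p = (25 − 1)/1.236 = 19.4.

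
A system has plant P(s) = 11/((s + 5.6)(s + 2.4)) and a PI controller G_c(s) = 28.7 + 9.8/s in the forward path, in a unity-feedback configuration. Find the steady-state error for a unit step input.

0

The open loop G_c(s)P(s) has a pole at the origin (type 1), so the static position error constant is infinite and e_ss = 1/(1+∞) = 0.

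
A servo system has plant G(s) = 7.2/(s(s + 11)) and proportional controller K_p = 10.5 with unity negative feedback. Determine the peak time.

T_p = 0.467 s

The closed-loop denominator s² + 11s + 75.6 gives ω_n = √75.6 = 8.695 and ζ = 11/(2ω_n) = 0.6326.
Damped frequency ω_d = ω_n√(1−ζ²) = 6.734 rad/s, so peak time T_p = π/ω_d = 0.467 s.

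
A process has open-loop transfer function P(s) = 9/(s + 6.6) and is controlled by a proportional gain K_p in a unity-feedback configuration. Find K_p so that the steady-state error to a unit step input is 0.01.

Steady-state error for a unit step on this type-0 loop is 1/(1 + K_p·P(0)).
P(0) = 1.364. Require 1/(1 + K_p·1.364) = 0.01, so 1 + 1.364·K_p = 100.
K_p = (100 − 1)/1.364 = 72.6.

K_p = 72.6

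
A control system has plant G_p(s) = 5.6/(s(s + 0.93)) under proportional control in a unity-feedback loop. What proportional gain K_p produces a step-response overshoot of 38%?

K_p = 0.446

From %OS = 100·exp(−πζ/√(1−ζ²)) = 38%, ζ = −ln(0.38)/√(π²+ln²(0.38)) = 0.2943.
Characteristic equation s² + 0.93s + 5.6K_p = 0 gives ζ = 0.93/(2√(5.6K_p)).
Setting ζ = 0.2943: √(5.6K_p) = 0.93/(2·0.2943) = 1.58, so K_p = 2.496/5.6 = 0.446.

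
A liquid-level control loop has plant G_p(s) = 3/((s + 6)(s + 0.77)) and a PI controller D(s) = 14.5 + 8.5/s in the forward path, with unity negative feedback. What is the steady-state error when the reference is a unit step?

0

The open loop D(s)G_p(s) has a pole at the origin (type 1), so the static position error constant is infinite and e_ss = 1/(1+∞) = 0.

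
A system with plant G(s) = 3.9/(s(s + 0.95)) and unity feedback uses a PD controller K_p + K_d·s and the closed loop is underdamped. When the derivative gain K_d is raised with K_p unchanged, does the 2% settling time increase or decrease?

Characteristic equation s² + (0.95 + 3.9K_d)s + 3.9K_p = 0: raising K_d increases ζω_n = (0.95+3.9K_d)/2 while the loop stays underdamped, so T_s ≈ 4/(ζω_n) decreases.

decrease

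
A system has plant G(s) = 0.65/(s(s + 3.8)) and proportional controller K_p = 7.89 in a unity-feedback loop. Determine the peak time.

Closed-loop characteristic equation: s² + 3.8s + 5.128 = 0, so ω_n = 2.265 rad/s and ζ = 3.8/(2·2.265) = 0.839.
Damped frequency ω_d = ω_n√(1−ζ²) = 1.232 rad/s, so peak time T_p = π/ω_d = 2.55 s.

T_p = 2.55 s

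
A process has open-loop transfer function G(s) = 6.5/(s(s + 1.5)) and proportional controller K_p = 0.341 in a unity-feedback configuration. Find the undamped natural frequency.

With unity feedback the closed-loop characteristic equation is s² + 1.5s + 0.341·6.5 = s² + 1.5s + 2.217 = 0.
Matching s² + 2ζω_n s + ω_n²: ω_n = √2.217 = 1.489 rad/s and 2ζω_n = 1.5, so ζ = 1.5/(2·1.489) = 0.504.

ω_n = 1.49 rad/s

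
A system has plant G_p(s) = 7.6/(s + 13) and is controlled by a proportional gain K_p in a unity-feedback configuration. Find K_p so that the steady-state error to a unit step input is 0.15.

K_p = 9.69

Steady-state error for a unit step on this type-0 loop is 1/(1 + K_p·G_p(0)).
G_p(0) = 0.5846. Require 1/(1 + K_p·0.5846) = 0.15, so 1 + 0.5846·K_p = 6.667.
K_p = (6.667 − 1)/0.5846 = 9.69.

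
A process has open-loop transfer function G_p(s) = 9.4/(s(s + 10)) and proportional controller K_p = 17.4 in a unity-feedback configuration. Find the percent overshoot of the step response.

Closed-loop characteristic equation: s² + 10s + 163.6 = 0, so ω_n = 12.79 rad/s and ζ = 10/(2·12.79) = 0.391.
%OS = 100·exp(−πζ/√(1−ζ²)) = 100·exp(−π·0.391/√0.8472) = 26.3%.

26.3%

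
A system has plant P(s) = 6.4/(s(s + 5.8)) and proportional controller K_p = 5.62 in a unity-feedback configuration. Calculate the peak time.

T_p = 0.598 s

The closed-loop denominator s² + 5.8s + 35.97 gives ω_n = √35.97 = 5.997 and ζ = 5.8/(2ω_n) = 0.4835.
Damped frequency ω_d = ω_n√(1−ζ²) = 5.25 rad/s, so peak time T_p = π/ω_d = 0.598 s.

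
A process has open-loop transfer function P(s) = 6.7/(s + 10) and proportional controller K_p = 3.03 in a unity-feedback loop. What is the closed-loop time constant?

τ = 0.033 s

Closed-loop transfer function: T(s) = K_p·P(s)/(1 + K_p·P(s)) = 20.3/(s + 10 + 20.3) = 20.3/(s + 30.3).
Time constant τ = 1/30.3 = 0.033 s.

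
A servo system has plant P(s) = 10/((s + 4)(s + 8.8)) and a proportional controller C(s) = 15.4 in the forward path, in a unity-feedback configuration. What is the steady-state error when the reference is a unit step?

The loop is type 0. Static position error constant K_pos = C(0)·P(0) = 15.4·0.2841 = 4.375.
Steady-state error to a unit step: e_ss = 1/(1+K_pos) = 1/5.375 = 0.186.

0.186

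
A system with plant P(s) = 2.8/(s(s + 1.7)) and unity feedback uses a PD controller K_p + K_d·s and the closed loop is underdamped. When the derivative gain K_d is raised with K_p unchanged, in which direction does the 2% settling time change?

decrease

Characteristic equation s² + (1.7 + 2.8K_d)s + 2.8K_p = 0: raising K_d increases ζω_n = (1.7+2.8K_d)/2 while the loop stays underdamped, so T_s ≈ 4/(ζω_n) decreases.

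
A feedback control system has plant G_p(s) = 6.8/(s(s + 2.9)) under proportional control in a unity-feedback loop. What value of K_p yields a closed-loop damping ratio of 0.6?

K_p = 0.859

Closed-loop characteristic equation: s² + 2.9s + K_p·6.8 = 0.
So ω_n = √(6.8K_p) and 2ζω_n = 2.9, giving ζ = 2.9/(2√(6.8K_p)).
Setting ζ = 0.6: √(6.8K_p) = 2.9/(2·0.6) = 2.417, so K_p = 5.84/6.8 = 0.859.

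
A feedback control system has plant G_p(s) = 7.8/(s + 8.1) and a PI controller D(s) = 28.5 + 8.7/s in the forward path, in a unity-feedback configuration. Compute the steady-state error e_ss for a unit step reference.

0

The open loop D(s)G_p(s) has a pole at the origin (type 1), so the static position error constant is infinite and e_ss = 1/(1+∞) = 0.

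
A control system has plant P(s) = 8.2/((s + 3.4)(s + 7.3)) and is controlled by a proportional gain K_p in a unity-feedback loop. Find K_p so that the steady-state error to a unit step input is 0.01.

For a type-0 loop with proportional control, e_ss = 1/(1 + K_p·P(0)).
P(0) = 0.3304. Require 1/(1 + K_p·0.3304) = 0.01, so 1 + 0.3304·K_p = 100.
K_p = (100 − 1)/0.3304 = 300.

K_p = 300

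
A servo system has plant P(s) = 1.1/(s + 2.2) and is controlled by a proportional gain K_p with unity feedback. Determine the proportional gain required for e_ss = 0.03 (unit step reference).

The loop is type 0, so e_ss(step) = 1/(1 + K_pos) with K_pos = K_p·P(0).
P(0) = 0.5. Require 1/(1 + K_p·0.5) = 0.03, so 1 + 0.5·K_p = 33.33.
K_p = (33.33 − 1)/0.5 = 64.7.

K_p = 64.7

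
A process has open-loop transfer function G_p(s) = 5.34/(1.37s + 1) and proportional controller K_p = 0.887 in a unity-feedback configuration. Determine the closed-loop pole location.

Closed loop: T(s) = K_p·G_p/(1+K_p·G_p) = 4.737/(1.37s + 1 + 4.737), with pole at s = −(1 + 4.737)/1.37 = −4.187.

s = -4.187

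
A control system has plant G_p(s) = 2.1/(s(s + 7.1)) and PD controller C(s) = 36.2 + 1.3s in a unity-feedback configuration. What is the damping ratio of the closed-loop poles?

ζ = 0.564

Forward path: (36.2 + 1.3s)·2.1/(s(s+7.1)). The closed-loop characteristic equation is s² + (7.1 + 2.1·1.3)s + 2.1·36.2 = 0.
That is s² + 9.83s + 76.02 = 0, so ω_n = 8.719 rad/s and ζ = 9.83/(2·8.719) = 0.5637.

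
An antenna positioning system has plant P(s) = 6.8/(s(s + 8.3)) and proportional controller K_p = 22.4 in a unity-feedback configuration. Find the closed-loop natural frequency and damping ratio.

ω_n = 12.3 rad/s, ζ = 0.336

1 + K_p·P(s) = 0 gives s² + 8.3s + 152.3 = 0.
So ω_n² = 152.3 ⇒ ω_n = 12.34 rad/s, and ζ = 8.3/(2ω_n) = 0.336.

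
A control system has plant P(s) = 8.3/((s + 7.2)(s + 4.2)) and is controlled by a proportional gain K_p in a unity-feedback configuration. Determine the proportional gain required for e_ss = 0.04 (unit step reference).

For a type-0 loop with proportional control, e_ss = 1/(1 + K_p·P(0)).
P(0) = 0.2745. Require 1/(1 + K_p·0.2745) = 0.04, so 1 + 0.2745·K_p = 25.
K_p = (25 − 1)/0.2745 = 87.4.

K_p = 87.4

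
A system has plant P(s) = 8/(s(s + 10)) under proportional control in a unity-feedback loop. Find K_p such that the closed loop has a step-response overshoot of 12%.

K_p = 9.99

From %OS = 100·exp(−πζ/√(1−ζ²)) = 12%, ζ = −ln(0.12)/√(π²+ln²(0.12)) = 0.5594.
Characteristic equation s² + 10s + 8K_p = 0 gives ζ = 10/(2√(8K_p)).
Setting ζ = 0.5594: √(8K_p) = 10/(2·0.5594) = 8.938, so K_p = 79.89/8 = 9.99.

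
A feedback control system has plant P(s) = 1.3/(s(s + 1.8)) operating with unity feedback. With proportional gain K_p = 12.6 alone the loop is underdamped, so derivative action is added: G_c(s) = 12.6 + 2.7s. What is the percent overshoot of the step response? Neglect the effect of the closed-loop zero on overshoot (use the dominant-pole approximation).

6.52%

Forward path: (12.6 + 2.7s)·1.3/(s(s+1.8)). The closed-loop characteristic equation is s² + (1.8 + 1.3·2.7)s + 1.3·12.6 = 0.
That is s² + 5.31s + 16.38 = 0, so ω_n = 4.047 rad/s and ζ = 5.31/(2·4.047) = 0.656.
%OS = 100·exp(−πζ/√(1−ζ²)) = 6.52%.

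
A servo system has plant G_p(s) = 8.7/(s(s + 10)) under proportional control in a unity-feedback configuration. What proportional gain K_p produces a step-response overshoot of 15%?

K_p = 10.8

From %OS = 100·exp(−πζ/√(1−ζ²)) = 15%, ζ = −ln(0.15)/√(π²+ln²(0.15)) = 0.5169.
Characteristic equation s² + 10s + 8.7K_p = 0 gives ζ = 10/(2√(8.7K_p)).
Setting ζ = 0.5169: √(8.7K_p) = 10/(2·0.5169) = 9.672, so K_p = 93.56/8.7 = 10.8.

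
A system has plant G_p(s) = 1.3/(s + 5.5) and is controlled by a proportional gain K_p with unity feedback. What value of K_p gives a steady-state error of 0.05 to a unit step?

The loop is type 0, so e_ss(step) = 1/(1 + K_pos) with K_pos = K_p·G_p(0).
G_p(0) = 0.2364. Require 1/(1 + K_p·0.2364) = 0.05, so 1 + 0.2364·K_p = 20.
K_p = (20 − 1)/0.2364 = 80.4.

K_p = 80.4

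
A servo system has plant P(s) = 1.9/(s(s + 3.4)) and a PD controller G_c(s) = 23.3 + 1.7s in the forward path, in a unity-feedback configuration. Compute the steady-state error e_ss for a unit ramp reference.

The loop has one pole at the origin (type 1). Velocity error constant K_v = lim_{s→0} s·G_c(s)P(s) = 23.3·1.9/3.4 = 13.02.
Steady-state error to a unit ramp: e_ss = 1/K_v = 0.0768.

0.0768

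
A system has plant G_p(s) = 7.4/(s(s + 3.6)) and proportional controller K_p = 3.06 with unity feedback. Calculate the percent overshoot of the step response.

27.7%

Closed-loop characteristic equation: s² + 3.6s + 22.64 = 0, so ω_n = 4.759 rad/s and ζ = 3.6/(2·4.759) = 0.3783.
%OS = 100·exp(−πζ/√(1−ζ²)) = 100·exp(−π·0.3783/√0.8569) = 27.7%.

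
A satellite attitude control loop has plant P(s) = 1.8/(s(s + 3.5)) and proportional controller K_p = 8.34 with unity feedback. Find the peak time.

T_p = 0.909 s

From 1 + K_pP(s) = 0: s² + 3.5s + 15.01 = 0 ⇒ ω_n = 3.875, ζ = 0.4517.
Damped frequency ω_d = ω_n√(1−ζ²) = 3.457 rad/s, so peak time T_p = π/ω_d = 0.909 s.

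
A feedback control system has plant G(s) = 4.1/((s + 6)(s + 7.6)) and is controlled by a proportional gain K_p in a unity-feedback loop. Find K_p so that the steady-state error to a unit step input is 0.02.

The loop is type 0, so e_ss(step) = 1/(1 + K_pos) with K_pos = K_p·G(0).
G(0) = 0.08991. Require 1/(1 + K_p·0.08991) = 0.02, so 1 + 0.08991·K_p = 50.
K_p = (50 − 1)/0.08991 = 545.

K_p = 545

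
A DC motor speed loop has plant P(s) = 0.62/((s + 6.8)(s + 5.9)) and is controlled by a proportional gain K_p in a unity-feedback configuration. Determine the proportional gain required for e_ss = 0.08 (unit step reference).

K_p = 744

The loop is type 0, so e_ss(step) = 1/(1 + K_pos) with K_pos = K_p·P(0).
P(0) = 0.01545. Require 1/(1 + K_p·0.01545) = 0.08, so 1 + 0.01545·K_p = 12.5.
K_p = (12.5 − 1)/0.01545 = 744.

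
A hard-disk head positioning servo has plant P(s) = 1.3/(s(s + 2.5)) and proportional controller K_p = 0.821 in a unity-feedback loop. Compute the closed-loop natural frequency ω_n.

ω_n = 1.03 rad/s

The closed-loop denominator is s(s+2.5) + 0.821·1.3 = s² + 2.5s + 1.067.
So ω_n² = 1.067 ⇒ ω_n = 1.033 rad/s, and ζ = 2.5/(2ω_n) = 1.21.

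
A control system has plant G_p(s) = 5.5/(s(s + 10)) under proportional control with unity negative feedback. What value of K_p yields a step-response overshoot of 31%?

K_p = 37.3

From %OS = 100·exp(−πζ/√(1−ζ²)) = 31%, ζ = −ln(0.31)/√(π²+ln²(0.31)) = 0.3493.
Characteristic equation s² + 10s + 5.5K_p = 0 gives ζ = 10/(2√(5.5K_p)).
Setting ζ = 0.3493: √(5.5K_p) = 10/(2·0.3493) = 14.31, so K_p = 204.9/5.5 = 37.3.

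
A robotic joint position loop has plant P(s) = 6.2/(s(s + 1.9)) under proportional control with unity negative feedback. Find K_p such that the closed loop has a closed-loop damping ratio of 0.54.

Closed-loop characteristic equation: s² + 1.9s + K_p·6.2 = 0.
So ω_n = √(6.2K_p) and 2ζω_n = 1.9, giving ζ = 1.9/(2√(6.2K_p)).
Setting ζ = 0.54: √(6.2K_p) = 1.9/(2·0.54) = 1.759, so K_p = 3.095/6.2 = 0.499.

K_p = 0.499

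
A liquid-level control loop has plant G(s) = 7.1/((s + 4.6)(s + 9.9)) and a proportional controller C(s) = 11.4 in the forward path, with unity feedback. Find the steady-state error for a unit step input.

0.36

The loop is type 0. Static position error constant K_pos = C(0)·G(0) = 11.4·0.1559 = 1.777.
Steady-state error to a unit step: e_ss = 1/(1+K_pos) = 1/2.777 = 0.36.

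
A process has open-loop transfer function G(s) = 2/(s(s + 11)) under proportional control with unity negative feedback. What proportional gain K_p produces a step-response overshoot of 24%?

K_p = 88.4

From %OS = 100·exp(−πζ/√(1−ζ²)) = 24%, ζ = −ln(0.24)/√(π²+ln²(0.24)) = 0.4136.
Characteristic equation s² + 11s + 2K_p = 0 gives ζ = 11/(2√(2K_p)).
Setting ζ = 0.4136: √(2K_p) = 11/(2·0.4136) = 13.3, so K_p = 176.8/2 = 88.4.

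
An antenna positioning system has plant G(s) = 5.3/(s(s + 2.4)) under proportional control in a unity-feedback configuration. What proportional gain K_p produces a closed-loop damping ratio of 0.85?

K_p = 0.376

Closed-loop characteristic equation: s² + 2.4s + K_p·5.3 = 0.
So ω_n = √(5.3K_p) and 2ζω_n = 2.4, giving ζ = 2.4/(2√(5.3K_p)).
Setting ζ = 0.85: √(5.3K_p) = 2.4/(2·0.85) = 1.412, so K_p = 1.993/5.3 = 0.376.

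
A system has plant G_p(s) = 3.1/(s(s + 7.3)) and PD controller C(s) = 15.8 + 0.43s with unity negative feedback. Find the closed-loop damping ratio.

ζ = 0.617

Forward path: (15.8 + 0.43s)·3.1/(s(s+7.3)). The closed-loop characteristic equation is s² + (7.3 + 3.1·0.43)s + 3.1·15.8 = 0.
That is s² + 8.633s + 48.98 = 0, so ω_n = 6.999 rad/s and ζ = 8.633/(2·6.999) = 0.6168.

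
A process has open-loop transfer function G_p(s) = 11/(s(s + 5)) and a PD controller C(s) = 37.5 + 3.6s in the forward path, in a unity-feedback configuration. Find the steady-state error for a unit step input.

The open loop C(s)G_p(s) has a pole at the origin (type 1), so the static position error constant is infinite and e_ss = 1/(1+∞) = 0.

0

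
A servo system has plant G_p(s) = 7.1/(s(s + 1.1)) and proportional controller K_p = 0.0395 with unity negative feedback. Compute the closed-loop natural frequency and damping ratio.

With unity feedback the closed-loop characteristic equation is s² + 1.1s + 0.0395·7.1 = s² + 1.1s + 0.2804 = 0.
Matching s² + 2ζω_n s + ω_n²: ω_n = √0.2804 = 0.5296 rad/s and 2ζω_n = 1.1, so ζ = 1.1/(2·0.5296) = 1.04.

ω_n = 0.53 rad/s, ζ = 1.04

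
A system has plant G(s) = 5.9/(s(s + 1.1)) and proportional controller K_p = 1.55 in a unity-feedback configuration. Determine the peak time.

The closed-loop denominator s² + 1.1s + 9.145 gives ω_n = √9.145 = 3.024 and ζ = 1.1/(2ω_n) = 0.1819.
Damped frequency ω_d = ω_n√(1−ζ²) = 2.974 rad/s, so peak time T_p = π/ω_d = 1.06 s.

T_p = 1.06 s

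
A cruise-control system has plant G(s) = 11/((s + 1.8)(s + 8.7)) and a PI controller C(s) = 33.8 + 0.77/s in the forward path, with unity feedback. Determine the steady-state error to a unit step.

0

The open loop C(s)G(s) has a pole at the origin (type 1), so the static position error constant is infinite and e_ss = 1/(1+∞) = 0.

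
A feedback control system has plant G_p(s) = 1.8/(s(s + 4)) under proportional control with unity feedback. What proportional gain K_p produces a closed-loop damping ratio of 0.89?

K_p = 2.81

Closed-loop characteristic equation: s² + 4s + K_p·1.8 = 0.
So ω_n = √(1.8K_p) and 2ζω_n = 4, giving ζ = 4/(2√(1.8K_p)).
Setting ζ = 0.89: √(1.8K_p) = 4/(2·0.89) = 2.247, so K_p = 5.05/1.8 = 2.81.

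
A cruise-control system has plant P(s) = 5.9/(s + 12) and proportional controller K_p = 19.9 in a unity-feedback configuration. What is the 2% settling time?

T_s ≈ 0.0309 s

Closed-loop transfer function: T(s) = K_p·P(s)/(1 + K_p·P(s)) = 117.4/(s + 12 + 117.4) = 117.4/(s + 129.4).
Time constant τ = 1/129.4 = 0.007727 s, so the 2% settling time is about 4τ = 0.0309 s.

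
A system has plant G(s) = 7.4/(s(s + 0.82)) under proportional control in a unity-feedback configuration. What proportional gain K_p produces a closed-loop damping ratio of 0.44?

K_p = 0.117

Closed-loop characteristic equation: s² + 0.82s + K_p·7.4 = 0.
So ω_n = √(7.4K_p) and 2ζω_n = 0.82, giving ζ = 0.82/(2√(7.4K_p)).
Setting ζ = 0.44: √(7.4K_p) = 0.82/(2·0.44) = 0.9318, so K_p = 0.8683/7.4 = 0.117.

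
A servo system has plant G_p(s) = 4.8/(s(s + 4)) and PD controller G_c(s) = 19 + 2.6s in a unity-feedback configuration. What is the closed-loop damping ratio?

ζ = 0.863

Forward path: (19 + 2.6s)·4.8/(s(s+4)). The closed-loop characteristic equation is s² + (4 + 4.8·2.6)s + 4.8·19 = 0.
That is s² + 16.48s + 91.2 = 0, so ω_n = 9.55 rad/s and ζ = 16.48/(2·9.55) = 0.8628.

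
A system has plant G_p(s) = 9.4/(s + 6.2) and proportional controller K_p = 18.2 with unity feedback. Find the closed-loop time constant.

τ = 0.00564 s

Closed-loop transfer function: T(s) = K_p·G_p(s)/(1 + K_p·G_p(s)) = 171.1/(s + 6.2 + 171.1) = 171.1/(s + 177.3).
Time constant τ = 1/177.3 = 0.00564 s.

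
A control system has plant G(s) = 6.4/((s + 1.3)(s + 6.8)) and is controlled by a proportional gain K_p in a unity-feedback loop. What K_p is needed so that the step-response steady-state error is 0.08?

Steady-state error for a unit step on this type-0 loop is 1/(1 + K_p·G(0)).
G(0) = 0.724. Require 1/(1 + K_p·0.724) = 0.08, so 1 + 0.724·K_p = 12.5.
K_p = (12.5 − 1)/0.724 = 15.9.

K_p = 15.9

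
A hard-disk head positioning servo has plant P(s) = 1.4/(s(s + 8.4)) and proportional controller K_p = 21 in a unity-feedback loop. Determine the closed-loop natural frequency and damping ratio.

The closed-loop denominator is s(s+8.4) + 21·1.4 = s² + 8.4s + 29.4.
So ω_n² = 29.4 ⇒ ω_n = 5.422 rad/s, and ζ = 8.4/(2ω_n) = 0.775.

ω_n = 5.42 rad/s, ζ = 0.775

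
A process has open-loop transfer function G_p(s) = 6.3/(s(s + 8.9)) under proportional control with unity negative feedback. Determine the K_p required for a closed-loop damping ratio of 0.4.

Closed-loop characteristic equation: s² + 8.9s + K_p·6.3 = 0.
So ω_n = √(6.3K_p) and 2ζω_n = 8.9, giving ζ = 8.9/(2√(6.3K_p)).
Setting ζ = 0.4: √(6.3K_p) = 8.9/(2·0.4) = 11.12, so K_p = 123.8/6.3 = 19.6.

K_p = 19.6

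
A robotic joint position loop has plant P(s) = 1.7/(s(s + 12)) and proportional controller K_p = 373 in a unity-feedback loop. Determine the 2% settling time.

From 1 + K_pP(s) = 0: s² + 12s + 634.1 = 0 ⇒ ω_n = 25.18, ζ = 0.2383.
2% settling time T_s ≈ 4/(ζω_n) = 4/6 = 0.667 s.

T_s ≈ 0.667 s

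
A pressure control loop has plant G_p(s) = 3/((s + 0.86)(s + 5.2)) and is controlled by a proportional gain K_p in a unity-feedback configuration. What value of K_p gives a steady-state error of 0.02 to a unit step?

K_p = 73

The loop is type 0, so e_ss(step) = 1/(1 + K_pos) with K_pos = K_p·G_p(0).
G_p(0) = 0.6708. Require 1/(1 + K_p·0.6708) = 0.02, so 1 + 0.6708·K_p = 50.
K_p = (50 − 1)/0.6708 = 73.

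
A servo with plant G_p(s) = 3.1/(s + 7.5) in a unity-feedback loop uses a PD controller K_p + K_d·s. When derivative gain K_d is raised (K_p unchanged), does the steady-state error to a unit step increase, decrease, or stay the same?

K_d affects only the transient (the s-coefficient); the DC loop gain, and hence e_ss, depends only on K_p.

unchanged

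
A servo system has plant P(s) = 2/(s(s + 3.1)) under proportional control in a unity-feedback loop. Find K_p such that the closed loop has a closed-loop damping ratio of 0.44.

Closed-loop characteristic equation: s² + 3.1s + K_p·2 = 0.
So ω_n = √(2K_p) and 2ζω_n = 3.1, giving ζ = 3.1/(2√(2K_p)).
Setting ζ = 0.44: √(2K_p) = 3.1/(2·0.44) = 3.523, so K_p = 12.41/2 = 6.2.

K_p = 6.2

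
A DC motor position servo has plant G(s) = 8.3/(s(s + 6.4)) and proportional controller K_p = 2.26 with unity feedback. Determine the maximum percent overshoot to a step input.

The closed-loop denominator s² + 6.4s + 18.76 gives ω_n = √18.76 = 4.331 and ζ = 6.4/(2ω_n) = 0.7389.
%OS = 100·exp(−πζ/√(1−ζ²)) = 100·exp(−π·0.7389/√0.4541) = 3.19%.

3.19%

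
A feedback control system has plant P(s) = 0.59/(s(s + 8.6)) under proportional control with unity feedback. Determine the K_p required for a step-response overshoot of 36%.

From %OS = 100·exp(−πζ/√(1−ζ²)) = 36%, ζ = −ln(0.36)/√(π²+ln²(0.36)) = 0.3093.
Characteristic equation s² + 8.6s + 0.59K_p = 0 gives ζ = 8.6/(2√(0.59K_p)).
Setting ζ = 0.3093: √(0.59K_p) = 8.6/(2·0.3093) = 13.9, so K_p = 193.3/0.59 = 328.

K_p = 328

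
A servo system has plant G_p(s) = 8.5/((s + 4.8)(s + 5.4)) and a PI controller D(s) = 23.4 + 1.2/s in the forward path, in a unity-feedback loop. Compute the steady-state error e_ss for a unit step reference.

The open loop D(s)G_p(s) has a pole at the origin (type 1), so the static position error constant is infinite and e_ss = 1/(1+∞) = 0.

0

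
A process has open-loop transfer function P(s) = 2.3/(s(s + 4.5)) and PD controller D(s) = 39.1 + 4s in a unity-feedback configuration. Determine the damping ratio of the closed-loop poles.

Forward path: (39.1 + 4s)·2.3/(s(s+4.5)). The closed-loop characteristic equation is s² + (4.5 + 2.3·4)s + 2.3·39.1 = 0.
That is s² + 13.7s + 89.93 = 0, so ω_n = 9.483 rad/s and ζ = 13.7/(2·9.483) = 0.7223.

ζ = 0.722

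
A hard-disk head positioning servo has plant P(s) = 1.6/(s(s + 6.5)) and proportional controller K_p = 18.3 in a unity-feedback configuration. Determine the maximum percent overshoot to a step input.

Closed-loop characteristic equation: s² + 6.5s + 29.28 = 0, so ω_n = 5.411 rad/s and ζ = 6.5/(2·5.411) = 0.6006.
%OS = 100·exp(−πζ/√(1−ζ²)) = 100·exp(−π·0.6006/√0.6393) = 9.44%.

9.44%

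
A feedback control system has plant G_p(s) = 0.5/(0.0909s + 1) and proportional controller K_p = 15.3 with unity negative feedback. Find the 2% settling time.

T_s ≈ 0.042 s

Closed loop: T(s) = K_p·G_p/(1+K_p·G_p) = 7.65/(0.0909s + 1 + 7.65), with pole at s = −(1 + 7.65)/0.0909 = −95.16.
τ = 1/95.16 = 0.01051 s, so 2% settling time ≈ 4τ = 0.042 s.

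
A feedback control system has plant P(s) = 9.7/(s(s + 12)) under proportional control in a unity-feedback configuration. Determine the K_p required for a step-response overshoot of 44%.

K_p = 58.1

From %OS = 100·exp(−πζ/√(1−ζ²)) = 44%, ζ = −ln(0.44)/√(π²+ln²(0.44)) = 0.2528.
Characteristic equation s² + 12s + 9.7K_p = 0 gives ζ = 12/(2√(9.7K_p)).
Setting ζ = 0.2528: √(9.7K_p) = 12/(2·0.2528) = 23.73, so K_p = 563.2/9.7 = 58.1.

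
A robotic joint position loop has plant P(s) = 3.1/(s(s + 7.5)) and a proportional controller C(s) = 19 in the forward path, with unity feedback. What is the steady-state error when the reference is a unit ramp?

The loop has one pole at the origin (type 1). Velocity error constant K_v = lim_{s→0} s·C(s)P(s) = 19·3.1/7.5 = 7.853.
Steady-state error to a unit ramp: e_ss = 1/K_v = 0.127.

0.127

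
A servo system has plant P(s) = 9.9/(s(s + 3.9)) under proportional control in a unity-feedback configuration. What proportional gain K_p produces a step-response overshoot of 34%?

From %OS = 100·exp(−πζ/√(1−ζ²)) = 34%, ζ = −ln(0.34)/√(π²+ln²(0.34)) = 0.3248.
Characteristic equation s² + 3.9s + 9.9K_p = 0 gives ζ = 3.9/(2√(9.9K_p)).
Setting ζ = 0.3248: √(9.9K_p) = 3.9/(2·0.3248) = 6.004, so K_p = 36.05/9.9 = 3.64.

K_p = 3.64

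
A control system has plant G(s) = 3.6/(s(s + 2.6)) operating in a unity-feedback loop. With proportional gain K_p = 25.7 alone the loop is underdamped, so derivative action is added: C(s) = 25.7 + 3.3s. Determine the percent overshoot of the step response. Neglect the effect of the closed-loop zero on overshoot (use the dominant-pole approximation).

2.76%

Forward path: (25.7 + 3.3s)·3.6/(s(s+2.6)). The closed-loop characteristic equation is s² + (2.6 + 3.6·3.3)s + 3.6·25.7 = 0.
That is s² + 14.48s + 92.52 = 0, so ω_n = 9.619 rad/s and ζ = 14.48/(2·9.619) = 0.7527.
%OS = 100·exp(−πζ/√(1−ζ²)) = 2.76%.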